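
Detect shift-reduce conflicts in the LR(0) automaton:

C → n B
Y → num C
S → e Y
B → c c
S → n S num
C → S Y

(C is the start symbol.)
No shift-reduce conflicts

Augment with C' → C and build the canonical LR(0) collection (I0 = CLOSURE({[C' → . C]}), then GOTO on every symbol after a dot until no new states appear). It has 15 states:
  I0: { [C → . S Y], [C → . n B], [C' → . C], [S → . e Y], [S → . n S num] }  — shift
  I1: { [C' → C .] }  — accept
  I2: { [C → S . Y], [Y → . num C] }  — shift
  I3: { [S → e . Y], [Y → . num C] }  — shift
  I4: { [B → . c c], [C → n . B], [S → . e Y], [S → . n S num], [S → n . S num] }  — shift
  I5: { [C → n B .] }  — reduce
  I6: { [S → n S . num] }  — shift
  I7: { [B → c . c] }  — shift
  I8: { [S → . e Y], [S → . n S num], [S → n . S num] }  — shift
  I9: { [B → c c .] }  — reduce
  I10: { [S → n S num .] }  — reduce
  I11: { [S → e Y .] }  — reduce
  I12: { [C → . S Y], [C → . n B], [S → . e Y], [S → . n S num], [Y → num . C] }  — shift
  I13: { [Y → num C .] }  — reduce
  I14: { [C → S Y .] }  — reduce

No state contains both a complete item and a shift item.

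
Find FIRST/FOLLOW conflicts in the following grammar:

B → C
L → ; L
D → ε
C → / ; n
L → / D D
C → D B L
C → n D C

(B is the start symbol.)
A FIRST/FOLLOW conflict occurs when a non-terminal N has a nullable alternative N → β (β ⇒* ε) and another alternative N → α with FIRST(α) ∩ FOLLOW(N) ≠ ∅: on such a lookahead the parser cannot decide between expanding α and letting N vanish via β.

Nullable non-terminals: D.
D has a nullable alternative but only one production, so nothing to check.

B, C, L have no nullable alternative, so no FIRST/FOLLOW check is needed there.

No FIRST/FOLLOW conflicts found.

Answer: No FIRST/FOLLOW conflicts.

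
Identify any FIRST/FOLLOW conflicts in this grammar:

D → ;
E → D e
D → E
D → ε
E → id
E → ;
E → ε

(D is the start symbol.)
Yes. D → E with FOLLOW(D) on { 'e' }; E → D e with FOLLOW(E) on { 'e' }

A FIRST/FOLLOW conflict occurs when a non-terminal N has a nullable alternative N → β (β ⇒* ε) and another alternative N → α with FIRST(α) ∩ FOLLOW(N) ≠ ∅: on such a lookahead the parser cannot decide between expanding α and letting N vanish via β.

Nullable non-terminals: D, E.
FIRST sets used below: FIRST(E) = { ';', 'e', 'id', ε }, FIRST(D) = { ';', 'e', 'id', ε }

D: nullable alternative(s) D → E, D → ε; FOLLOW(D) = { $, 'e' }
  D → ;: FIRST \ {ε} = { ';' } — disjoint from FOLLOW(D)
  D → E: FIRST \ {ε} = { ';', 'e', 'id' } — overlaps FOLLOW(D) on { 'e' }: CONFLICT
  D → ε: FIRST \ {ε} = { } — disjoint from FOLLOW(D)

E: nullable alternative(s) E → ε; FOLLOW(E) = { $, 'e' }
  E → D e: FIRST \ {ε} = { ';', 'e', 'id' } — overlaps FOLLOW(E) on { 'e' }: CONFLICT
  E → id: FIRST \ {ε} = { 'id' } — disjoint from FOLLOW(E)
  E → ;: FIRST \ {ε} = { ';' } — disjoint from FOLLOW(E)
  E → ε: FIRST \ {ε} = { } — this is the only nullable alternative, skip

So the grammar has 2 FIRST/FOLLOW conflicts (marked CONFLICT above).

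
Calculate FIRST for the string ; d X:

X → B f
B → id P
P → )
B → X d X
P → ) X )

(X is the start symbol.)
{ ';' }

To compute FIRST(; d X), process the symbols left to right:
Symbol ; is a terminal. Add ';' and stop.
FIRST(; d X) = { ';' }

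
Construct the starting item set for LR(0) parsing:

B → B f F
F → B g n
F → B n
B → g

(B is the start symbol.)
{ [B → . B f F], [B → . g], [B' → . B] }

First, augment the grammar with B' → B
I₀ = CLOSURE({ [B' → . B] }):
  [B' → . B] has the dot before B: add [B → . B f F], [B → . g]
No further items can be added.

I₀ = { [B → . B f F], [B → . g], [B' → . B] }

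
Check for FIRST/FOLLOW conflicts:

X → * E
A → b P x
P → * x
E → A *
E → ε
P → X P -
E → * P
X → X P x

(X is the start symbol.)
Nullable non-terminals: E.
FIRST sets used below: FIRST(A) = { 'b' }

E: nullable alternative(s) E → ε; FOLLOW(E) = { $, '*' }
  E → A *: FIRST \ {ε} = { 'b' } — disjoint from FOLLOW(E)
  E → ε: FIRST \ {ε} = { } — this is the only nullable alternative, skip
  E → * P: FIRST \ {ε} = { '*' } — overlaps FOLLOW(E) on { '*' }: CONFLICT

A, P, X have no nullable alternative, so no FIRST/FOLLOW check is needed there.

So the grammar has 1 FIRST/FOLLOW conflict (marked CONFLICT above).

Answer: Yes. E → '*' P with FOLLOW(E) on { '*' }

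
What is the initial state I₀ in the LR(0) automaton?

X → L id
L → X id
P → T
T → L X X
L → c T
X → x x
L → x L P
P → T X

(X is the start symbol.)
{ [L → . X id], [L → . c T], [L → . x L P], [X → . L id], [X → . x x], [X' → . X] }

First, augment the grammar with X' → X
I₀ = CLOSURE({ [X' → . X] }):
  [X' → . X] has the dot before X: add [X → . L id], [X → . x x]
  [X → . L id] has the dot before L: add [L → . X id], [L → . c T], [L → . x L P]
No further items can be added.

I₀ = { [L → . X id], [L → . c T], [L → . x L P], [X → . L id], [X → . x x], [X' → . X] }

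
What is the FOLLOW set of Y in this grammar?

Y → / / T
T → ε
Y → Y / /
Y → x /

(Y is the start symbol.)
To compute FOLLOW(Y), find every occurrence of Y on a right-hand side N → α Y β: add FIRST(β) \ {ε}, and if β is empty or nullable also add FOLLOW(N). Iterate to a fixed point.

Y is the start symbol, so $ ∈ FOLLOW(Y).
In Y → Y / /: Y is followed by '/' '/', add FIRST('/' '/') \ {ε} = { '/' }

Taking the union: FOLLOW(Y) = { $, '/' }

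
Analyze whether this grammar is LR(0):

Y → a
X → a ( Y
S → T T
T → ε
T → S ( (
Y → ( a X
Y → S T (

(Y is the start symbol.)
No. Shift-reduce conflict between [T → .] and [Y → . ( a X]

A grammar is LR(0) if no state in the canonical LR(0) collection has:
  - both a shift item (dot before a terminal) and a complete item (shift-reduce conflict), or
  - two or more complete items (reduce-reduce conflict; the accept item [Y' → Y .] counts as a complete item here).

Augment with Y' → Y and build the canonical LR(0) collection (I0 = CLOSURE({[Y' → . Y]}), then GOTO on every symbol after a dot until no new states appear). It has 17 states:
  I0: { [S → . T T], [T → . S ( (], [T → .], [Y → . ( a X], [Y → . S T (], [Y → . a], [Y' → . Y] }  — shift, reduce
  I1: { [Y → ( . a X] }  — shift
  I2: { [S → . T T], [T → . S ( (], [T → .], [T → S . ( (], [Y → S . T (] }  — shift, reduce
  I3: { [S → . T T], [S → T . T], [T → . S ( (], [T → .] }  — reduce
  I4: { [Y' → Y .] }  — accept
  I5: { [Y → a .] }  — reduce
  I6: { [T → S . ( (] }  — shift
  I7: { [S → . T T], [S → T . T], [S → T T .], [T → . S ( (], [T → .] }  — 2 reduces
  I8: { [T → S ( . (] }  — shift
  I9: { [T → S ( ( .] }  — reduce
  I10: { [S → . T T], [S → T . T], [T → . S ( (], [T → .], [Y → S T . (] }  — shift, reduce
  I11: { [Y → S T ( .] }  — reduce
  I12: { [X → . a ( Y], [Y → ( a . X] }  — shift
  I13: { [Y → ( a X .] }  — reduce
  I14: { [X → a . ( Y] }  — shift
  I15: { [S → . T T], [T → . S ( (], [T → .], [X → a ( . Y], [Y → . ( a X], [Y → . S T (], [Y → . a] }  — shift, reduce
  I16: { [X → a ( Y .] }  — reduce

Conflict in state I0:
  Shift-reduce conflict between [T → .] and [Y → . ( a X]
So the grammar is NOT LR(0).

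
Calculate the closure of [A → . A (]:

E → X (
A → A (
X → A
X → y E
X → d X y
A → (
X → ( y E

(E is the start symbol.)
{ [A → . (], [A → . A (] }

To compute CLOSURE, for each item [A → α.Bβ] where B is a non-terminal, add [B → .γ] for all productions B → γ; repeat for the newly added items until nothing changes.

Start with: [A → . A (]
  [A → . A (] has the dot before A: add [A → . (]
No further items can be added.

CLOSURE = { [A → . (], [A → . A (] }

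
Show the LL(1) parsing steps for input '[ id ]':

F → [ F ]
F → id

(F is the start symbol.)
LL(1) parsing maintains a stack (initially the start symbol over $) and the input. At each step: if the stack top is a terminal, match it against the current input token; if it is a non-terminal N, replace it with the RHS of M[N, lookahead] (the unique production whose predict set contains the lookahead).

Stack is shown with the top on the left.

Stack    Input     Action
-------------------------
F $      [ id ] $  output F → [ F ]
[ F ] $  [ id ] $  match '['
F ] $    id ] $    output F → id
id ] $   id ] $    match 'id'
] $      ] $       match ']'
$        $         accept

The string is accepted.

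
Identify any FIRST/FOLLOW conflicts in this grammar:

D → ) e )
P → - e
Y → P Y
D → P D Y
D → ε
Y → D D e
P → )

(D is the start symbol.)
A FIRST/FOLLOW conflict occurs when a non-terminal N has a nullable alternative N → β (β ⇒* ε) and another alternative N → α with FIRST(α) ∩ FOLLOW(N) ≠ ∅: on such a lookahead the parser cannot decide between expanding α and letting N vanish via β.

Nullable non-terminals: D.
FIRST sets used below: FIRST(P) = { ')', '-' }

D: nullable alternative(s) D → ε; FOLLOW(D) = { $, ')', '-', 'e' }
  D → ) e ): FIRST \ {ε} = { ')' } — overlaps FOLLOW(D) on { ')' }: CONFLICT
  D → P D Y: FIRST \ {ε} = { ')', '-' } — overlaps FOLLOW(D) on { ')', '-' }: CONFLICT
  D → ε: FIRST \ {ε} = { } — this is the only nullable alternative, skip

P, Y have no nullable alternative, so no FIRST/FOLLOW check is needed there.

So the grammar has 2 FIRST/FOLLOW conflicts (marked CONFLICT above).

Answer: Yes. D → ')' e ')' with FOLLOW(D) on { ')' }; D → P D Y with FOLLOW(D) on { ')', '-' }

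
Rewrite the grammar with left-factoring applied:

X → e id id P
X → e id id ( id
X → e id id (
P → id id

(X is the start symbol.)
X → e id id X'
X' → P
X' → ( X''
X'' → id
X'' → ε
P → id id

Left-factoring transforms A → αβ₁ | αβ₂ into A → αA' and A' → β₁ | β₂
(α is the longest common prefix among the alternatives). Repeat until
no nonterminal has two alternatives with a common prefix.

Round 1: X has alternatives sharing prefix 'e id id'. Introduce X': X → e id id X'
  Add: X' → P
  Add: X' → ( id
  Add: X' → (

Round 2: X' has alternatives sharing prefix '('. Introduce X'': X' → ( X''
  Add: X'' → id
  Add: X'' → ε

No remaining common prefixes — done.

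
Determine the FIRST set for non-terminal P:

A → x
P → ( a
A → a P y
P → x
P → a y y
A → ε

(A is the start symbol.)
To compute FIRST(P), examine every production with P on the left-hand side, reading each right-hand side left to right until a non-nullable symbol is reached.

From P → ( a:
  - '(' is a terminal: add '(' and stop
From P → x:
  - x is a terminal: add 'x' and stop
From P → a y y:
  - a is a terminal: add 'a' and stop

Collecting: FIRST(P) = { '(', 'a', 'x' }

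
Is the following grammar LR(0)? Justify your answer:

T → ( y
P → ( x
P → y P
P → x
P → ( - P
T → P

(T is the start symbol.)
A grammar is LR(0) if no state in the canonical LR(0) collection has:
  - both a shift item (dot before a terminal) and a complete item (shift-reduce conflict), or
  - two or more complete items (reduce-reduce conflict; the accept item [T' → T .] counts as a complete item here).

Augment with T' → T and build the canonical LR(0) collection (I0 = CLOSURE({[T' → . T]}), then GOTO on every symbol after a dot until no new states appear). It has 12 states:
  I0: { [P → . ( - P], [P → . ( x], [P → . x], [P → . y P], [T → . ( y], [T → . P], [T' → . T] }  — shift
  I1: { [P → ( . - P], [P → ( . x], [T → ( . y] }  — shift
  I2: { [T → P .] }  — reduce
  I3: { [T' → T .] }  — accept
  I4: { [P → x .] }  — reduce
  I5: { [P → . ( - P], [P → . ( x], [P → . x], [P → . y P], [P → y . P] }  — shift
  I6: { [P → ( . - P], [P → ( . x] }  — shift
  I7: { [P → y P .] }  — reduce
  I8: { [P → ( - . P], [P → . ( - P], [P → . ( x], [P → . x], [P → . y P] }  — shift
  I9: { [P → ( x .] }  — reduce
  I10: { [P → ( - P .] }  — reduce
  I11: { [T → ( y .] }  — reduce

Every state is either a pure shift/goto state or contains exactly one complete item and nothing to shift — no conflicts. The grammar is LR(0).

Answer: Yes, the grammar is LR(0)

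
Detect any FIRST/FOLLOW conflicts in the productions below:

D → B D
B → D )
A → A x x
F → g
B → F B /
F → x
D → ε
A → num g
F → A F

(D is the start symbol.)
Nullable non-terminals: D.
FIRST sets used below: FIRST(B) = { ')', 'g', 'num', 'x' }

D: nullable alternative(s) D → ε; FOLLOW(D) = { $, ')' }
  D → B D: FIRST \ {ε} = { ')', 'g', 'num', 'x' } — overlaps FOLLOW(D) on { ')' }: CONFLICT
  D → ε: FIRST \ {ε} = { } — this is the only nullable alternative, skip

A, B, F have no nullable alternative, so no FIRST/FOLLOW check is needed there.

So the grammar has 1 FIRST/FOLLOW conflict (marked CONFLICT above).

Answer: Yes. D → B D with FOLLOW(D) on { ')' }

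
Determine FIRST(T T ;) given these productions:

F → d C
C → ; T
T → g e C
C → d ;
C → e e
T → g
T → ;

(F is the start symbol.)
FIRST sets of the non-terminals involved (from the grammar, by fixed-point iteration):
  FIRST(T) = { ';', 'g' }

To compute FIRST(T T ;), process the symbols left to right:
Symbol T is a non-terminal. Add FIRST(T) \ {ε} = { ';', 'g' }
T is not nullable (ε ∉ FIRST(T)), so stop here.
FIRST(T T ;) = { ';', 'g' }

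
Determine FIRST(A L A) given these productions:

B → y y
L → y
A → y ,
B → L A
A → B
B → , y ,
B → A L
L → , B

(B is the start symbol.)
FIRST sets of the non-terminals involved (from the grammar, by fixed-point iteration):
  FIRST(A) = { ',', 'y' }

To compute FIRST(A L A), process the symbols left to right:
Symbol A is a non-terminal. Add FIRST(A) \ {ε} = { ',', 'y' }
A is not nullable (ε ∉ FIRST(A)), so stop here.
FIRST(A L A) = { ',', 'y' }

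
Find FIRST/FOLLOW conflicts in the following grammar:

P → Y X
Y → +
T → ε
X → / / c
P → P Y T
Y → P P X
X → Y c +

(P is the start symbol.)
Nullable non-terminals: T.
T has a nullable alternative but only one production, so nothing to check.

P, X, Y have no nullable alternative, so no FIRST/FOLLOW check is needed there.

No FIRST/FOLLOW conflicts found.

Answer: No FIRST/FOLLOW conflicts.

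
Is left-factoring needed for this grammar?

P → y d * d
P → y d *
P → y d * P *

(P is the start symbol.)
Left-factoring is needed when two productions for the same non-terminal
share a common prefix on the right-hand side.

Productions for P:
  P → y d * d
  P → y d *
  P → y d * P *

Found common prefix 'y d *' in productions for P

Answer: Yes, P has productions with common prefix 'y d *'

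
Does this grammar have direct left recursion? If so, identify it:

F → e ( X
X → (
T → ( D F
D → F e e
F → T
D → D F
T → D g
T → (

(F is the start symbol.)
Direct left recursion occurs when N → N α for some non-terminal N (the right-hand side begins with the left-hand side itself).

F → e ( X: starts with e
X → (: starts with '('
T → ( D F: starts with '('
D → F e e: starts with F
F → T: starts with T
D → D F: LEFT RECURSIVE (starts with D)
T → D g: starts with D
T → (: starts with '('

The grammar has direct left recursion on: D.

Answer: Yes, D is left-recursive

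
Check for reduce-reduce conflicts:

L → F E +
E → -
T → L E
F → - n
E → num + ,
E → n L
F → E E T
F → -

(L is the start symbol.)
Augment with L' → L and build the canonical LR(0) collection (I0 = CLOSURE({[L' → . L]}), then GOTO on every symbol after a dot until no new states appear). It has 18 states:
  I0: { [E → . -], [E → . n L], [E → . num + ,], [F → . - n], [F → . -], [F → . E E T], [L → . F E +], [L' → . L] }  — shift
  I1: { [E → - .], [F → - . n], [F → - .] }  — shift, 2 reduces
  I2: { [E → . -], [E → . n L], [E → . num + ,], [F → E . E T] }  — shift
  I3: { [E → . -], [E → . n L], [E → . num + ,], [L → F . E +] }  — shift
  I4: { [L' → L .] }  — accept
  I5: { [E → . -], [E → . n L], [E → . num + ,], [E → n . L], [F → . - n], [F → . -], [F → . E E T], [L → . F E +] }  — shift
  I6: { [E → num . + ,] }  — shift
  I7: { [E → num + . ,] }  — shift
  I8: { [E → num + , .] }  — reduce
  I9: { [E → n L .] }  — reduce
  I10: { [E → - .] }  — reduce
  I11: { [L → F E . +] }  — shift
  I12: { [L → F E + .] }  — reduce
  I13: { [E → . -], [E → . n L], [E → . num + ,], [F → . - n], [F → . -], [F → . E E T], [F → E E . T], [L → . F E +], [T → . L E] }  — shift
  I14: { [E → . -], [E → . n L], [E → . num + ,], [T → L . E] }  — shift
  I15: { [F → E E T .] }  — reduce
  I16: { [T → L E .] }  — reduce
  I17: { [F → - n .] }  — reduce

I1 contains complete items [E → - .], [F → - .] — reduce-reduce conflict.

Answer: Yes — I1: [E → - .] vs [F → - .]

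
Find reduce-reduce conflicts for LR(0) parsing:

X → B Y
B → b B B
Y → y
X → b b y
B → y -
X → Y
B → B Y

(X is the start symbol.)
Yes — I15: [B → B Y .] vs [X → B Y .]

A reduce-reduce conflict occurs when an LR(0) state has two complete items [A → α .] and [B → β .] — both call for a reduction, and with no lookahead the parser cannot choose between them.

Augment with X' → X and build the canonical LR(0) collection (I0 = CLOSURE({[X' → . X]}), then GOTO on every symbol after a dot until no new states appear). It has 16 states:
  I0: { [B → . B Y], [B → . b B B], [B → . y -], [X → . B Y], [X → . Y], [X → . b b y], [X' → . X], [Y → . y] }  — shift
  I1: { [B → B . Y], [X → B . Y], [Y → . y] }  — shift
  I2: { [X' → X .] }  — accept
  I3: { [X → Y .] }  — reduce
  I4: { [B → . B Y], [B → . b B B], [B → . y -], [B → b . B B], [X → b . b y] }  — shift
  I5: { [B → y . -], [Y → y .] }  — shift, reduce
  I6: { [B → y - .] }  — reduce
  I7: { [B → . B Y], [B → . b B B], [B → . y -], [B → B . Y], [B → b B . B], [Y → . y] }  — shift
  I8: { [B → . B Y], [B → . b B B], [B → . y -], [B → b . B B], [X → b b . y] }  — shift
  I9: { [B → y . -] }  — shift
  I10: { [B → . B Y], [B → . b B B], [B → . y -], [B → b . B B] }  — shift
  I11: { [B → y . -], [X → b b y .] }  — shift, reduce
  I12: { [B → B . Y], [B → b B B .], [Y → . y] }  — shift, reduce
  I13: { [B → B Y .] }  — reduce
  I14: { [Y → y .] }  — reduce
  I15: { [B → B Y .], [X → B Y .] }  — 2 reduces

I15 contains complete items [B → B Y .], [X → B Y .] — reduce-reduce conflict.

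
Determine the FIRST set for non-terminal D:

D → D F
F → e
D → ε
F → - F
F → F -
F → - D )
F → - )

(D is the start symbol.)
FIRST sets of the other non-terminals involved (by the same procedure, iterated to a fixed point):
  FIRST(F) = { '-', 'e' }

From D → D F:
  - D is the symbol being defined: contributes nothing new
    D is nullable, so continue to the next symbol
  - F is a non-terminal: add FIRST(F) \ {ε} = { '-', 'e' }
    F is not nullable, so stop
From D → ε:
  - ε-production, so ε ∈ FIRST(D)

Collecting: FIRST(D) = { '-', 'e', ε }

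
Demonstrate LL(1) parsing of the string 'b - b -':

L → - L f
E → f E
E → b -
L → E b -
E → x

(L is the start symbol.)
Stack is shown with the top on the left.

Stack      Input      Action
----------------------------
L $        b - b - $  output L → E b -
E b - $    b - b - $  output E → b -
b - b - $  b - b - $  match 'b'
- b - $    - b - $    match '-'
b - $      b - $      match 'b'
- $        - $        match '-'
$          $          accept

The string is accepted.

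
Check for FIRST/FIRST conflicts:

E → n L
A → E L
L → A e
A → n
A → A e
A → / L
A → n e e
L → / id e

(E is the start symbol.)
Yes. A → E L / A → n on { 'n' }; A → E L / A → A e on { 'n' }; A → E L / A → n e e on { 'n' }; A → n / A → A e on { 'n' }; A → n / A → n e e on { 'n' }; A → A e / A → '/' L on { '/' }; A → A e / A → n e e on { 'n' }; L → A e / L → '/' id e on { '/' }

A FIRST/FIRST conflict occurs when two productions N → α and N → β for the same non-terminal have FIRST(α) ∩ FIRST(β) ≠ ∅ (with ε ∈ FIRST of a nullable right-hand side, so two nullable alternatives also conflict).

FIRST sets of the non-terminals at (or reachable through a nullable prefix from) the front of some alternative:
  FIRST(E) = { 'n' }
  FIRST(A) = { '/', 'n' }

Productions for A:
  A → E L: FIRST = { 'n' }
  A → n: FIRST = { 'n' }
  A → A e: FIRST = { '/', 'n' }
  A → / L: FIRST = { '/' }
  A → n e e: FIRST = { 'n' }
Productions for L:
  L → A e: FIRST = { '/', 'n' }
  L → / id e: FIRST = { '/' }
E has only one production, so no FIRST/FIRST conflict is possible there.

Conflict for A: A → E L and A → n
  Overlap: { 'n' }
Conflict for A: A → E L and A → A e
  Overlap: { 'n' }
Conflict for A: A → E L and A → n e e
  Overlap: { 'n' }
Conflict for A: A → n and A → A e
  Overlap: { 'n' }
Conflict for A: A → n and A → n e e
  Overlap: { 'n' }
Conflict for A: A → A e and A → / L
  Overlap: { '/' }
Conflict for A: A → A e and A → n e e
  Overlap: { 'n' }
Conflict for L: L → A e and L → / id e
  Overlap: { '/' }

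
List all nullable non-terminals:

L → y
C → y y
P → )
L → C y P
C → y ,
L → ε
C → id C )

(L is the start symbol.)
A non-terminal is nullable if it can derive ε (the empty string): either it has an ε-production, or it has a production whose right-hand side consists entirely of nullable non-terminals.

ε-productions: L → ε
So L is immediately nullable.
No further non-terminal can be added: every production for the remaining non-terminals contains a terminal or a non-nullable non-terminal.
Nullable = { 'L' }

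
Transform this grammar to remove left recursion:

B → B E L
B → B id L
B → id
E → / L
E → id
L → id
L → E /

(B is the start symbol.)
B is directly left-recursive. The standard transformation for
  A → A α₁ | ... | A α_m | β₁ | ... | β_n
is
  A  → β₁ A' | ... | β_n A'
  A' → α₁ A' | ... | α_m A' | ε

B → id becomes B → id B'
B → B E L becomes B' → E L B'
B → B id L becomes B' → id L B'
Add B' → ε

Productions for other non-terminals are unchanged:
  E → / L
  E → id
  L → id
  L → E /

Resulting grammar:
B → id B'
B' → E L B'
B' → id L B'
B' → ε
E → / L
E → id
L → id
L → E /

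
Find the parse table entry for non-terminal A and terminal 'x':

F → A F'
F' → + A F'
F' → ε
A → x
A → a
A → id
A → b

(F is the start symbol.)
To find M[A, 'x'], we find productions for A where 'x' is in the predict set (PREDICT(N → α) = (FIRST(α) \ {ε}) ∪ (FOLLOW(N) if α ⇒* ε)).

A → x: PREDICT = { 'x' }
  'x' is in predict set, so this production goes in M[A, 'x']
A → a: PREDICT = { 'a' }
A → id: PREDICT = { 'id' }
A → b: PREDICT = { 'b' }

M[A, 'x'] = A → x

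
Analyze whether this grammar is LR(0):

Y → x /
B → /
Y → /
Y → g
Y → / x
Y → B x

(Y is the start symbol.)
No. Shift-reduce conflict between [B → / .] and [Y → / . x]

A grammar is LR(0) if no state in the canonical LR(0) collection has:
  - both a shift item (dot before a terminal) and a complete item (shift-reduce conflict), or
  - two or more complete items (reduce-reduce conflict; the accept item [Y' → Y .] counts as a complete item here).

Augment with Y' → Y and build the canonical LR(0) collection (I0 = CLOSURE({[Y' → . Y]}), then GOTO on every symbol after a dot until no new states appear). It has 9 states:
  I0: { [B → . /], [Y → . / x], [Y → . /], [Y → . B x], [Y → . g], [Y → . x /], [Y' → . Y] }  — shift
  I1: { [B → / .], [Y → / . x], [Y → / .] }  — shift, 2 reduces
  I2: { [Y → B . x] }  — shift
  I3: { [Y' → Y .] }  — accept
  I4: { [Y → g .] }  — reduce
  I5: { [Y → x . /] }  — shift
  I6: { [Y → x / .] }  — reduce
  I7: { [Y → B x .] }  — reduce
  I8: { [Y → / x .] }  — reduce

Conflict in state I1:
  Shift-reduce conflict between [B → / .] and [Y → / . x]
So the grammar is NOT LR(0).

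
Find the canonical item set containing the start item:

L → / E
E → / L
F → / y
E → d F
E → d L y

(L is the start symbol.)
{ [L → . / E], [L' → . L] }

First, augment the grammar with L' → L
I₀ = CLOSURE({ [L' → . L] }):
  [L' → . L] has the dot before L: add [L → . / E]
No further items can be added.

I₀ = { [L → . / E], [L' → . L] }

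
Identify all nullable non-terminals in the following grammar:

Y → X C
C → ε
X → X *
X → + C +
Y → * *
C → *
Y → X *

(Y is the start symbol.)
ε-productions: C → ε
So C is immediately nullable.
No further non-terminal can be added: every production for the remaining non-terminals contains a terminal or a non-nullable non-terminal.
Nullable = { 'C' }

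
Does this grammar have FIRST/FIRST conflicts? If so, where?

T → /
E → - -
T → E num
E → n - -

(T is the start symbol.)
FIRST sets of the non-terminals at (or reachable through a nullable prefix from) the front of some alternative:
  FIRST(E) = { '-', 'n' }

Productions for T:
  T → /: FIRST = { '/' }
  T → E num: FIRST = { '-', 'n' }
Productions for E:
  E → - -: FIRST = { '-' }
  E → n - -: FIRST = { 'n' }

All alternatives of each non-terminal have pairwise disjoint FIRST sets.

Answer: No FIRST/FIRST conflicts.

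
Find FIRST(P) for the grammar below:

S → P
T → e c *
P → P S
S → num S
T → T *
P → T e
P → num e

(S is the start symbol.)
FIRST sets of the other non-terminals involved (by the same procedure, iterated to a fixed point):
  FIRST(T) = { 'e' }

From P → P S:
  - P is the symbol being defined: contributes nothing new
    P is not nullable, so stop
From P → T e:
  - T is a non-terminal: add FIRST(T) \ {ε} = { 'e' }
    T is not nullable, so stop
From P → num e:
  - num is a terminal: add 'num' and stop

Collecting: FIRST(P) = { 'e', 'num' }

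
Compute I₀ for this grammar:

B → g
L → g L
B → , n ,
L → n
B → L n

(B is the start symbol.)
{ [B → . , n ,], [B → . L n], [B → . g], [B' → . B], [L → . g L], [L → . n] }

First, augment the grammar with B' → B
I₀ = CLOSURE({ [B' → . B] }):
  [B' → . B] has the dot before B: add [B → . g], [B → . , n ,], [B → . L n]
  [B → . L n] has the dot before L: add [L → . g L], [L → . n]
No further items can be added.

I₀ = { [B → . , n ,], [B → . L n], [B → . g], [B' → . B], [L → . g L], [L → . n] }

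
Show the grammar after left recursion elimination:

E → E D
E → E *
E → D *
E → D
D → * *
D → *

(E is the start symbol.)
E → D * E'
E → D E'
E' → D E'
E' → * E'
E' → ε
D → * *
D → *

E is directly left-recursive. The standard transformation for
  A → A α₁ | ... | A α_m | β₁ | ... | β_n
is
  A  → β₁ A' | ... | β_n A'
  A' → α₁ A' | ... | α_m A' | ε

E → D * becomes E → D * E'
E → D becomes E → D E'
E → E D becomes E' → D E'
E → E * becomes E' → * E'
Add E' → ε

Productions for other non-terminals are unchanged:
  D → * *
  D → *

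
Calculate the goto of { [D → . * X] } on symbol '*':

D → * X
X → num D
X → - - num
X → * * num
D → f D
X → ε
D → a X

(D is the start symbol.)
{ [D → * . X], [X → . * * num], [X → . - - num], [X → . num D], [X → .] }

GOTO(I, '*') = CLOSURE({ [A → αX.β] : [A → α.Xβ] ∈ I, X = '*' })

Items with dot before '*', with the dot advanced:
  [D → . * X] → [D → * . X]
Closure of the advanced items:
  [D → * . X] has the dot before X: add [X → . num D], [X → . - - num], [X → . * * num], [X → .]

GOTO = { [D → * . X], [X → . * * num], [X → . - - num], [X → . num D], [X → .] }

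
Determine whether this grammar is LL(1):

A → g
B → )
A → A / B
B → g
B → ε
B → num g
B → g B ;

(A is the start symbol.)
Relevant sets:
  FIRST(A) = { 'g' }
  FOLLOW(B) = { $, '/', ';' }

For A:
  PREDICT(A → g) = { 'g' }
  PREDICT(A → A '/' B) = { 'g' }
For B:
  PREDICT(B → ')') = { ')' }
  PREDICT(B → g) = { 'g' }
  PREDICT(B → ε) = { $, '/', ';' }
  PREDICT(B → num g) = { 'num' }
  PREDICT(B → g B ';') = { 'g' }

Conflict found: Predict set conflict for A: { 'g' }
The grammar is NOT LL(1).

Answer: No. Predict set conflict for A: { 'g' }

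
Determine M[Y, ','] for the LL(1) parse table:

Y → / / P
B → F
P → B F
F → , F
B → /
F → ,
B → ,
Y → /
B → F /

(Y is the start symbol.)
Empty (error entry)

To find M[Y, ','], we find productions for Y where ',' is in the predict set (PREDICT(N → α) = (FIRST(α) \ {ε}) ∪ (FOLLOW(N) if α ⇒* ε)).

Y → / / P: PREDICT = { '/' }
Y → /: PREDICT = { '/' }

M[Y, ','] is empty (no production applies)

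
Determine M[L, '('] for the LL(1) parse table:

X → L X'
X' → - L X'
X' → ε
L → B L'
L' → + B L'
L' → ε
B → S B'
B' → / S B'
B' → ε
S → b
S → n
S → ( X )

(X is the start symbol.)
L → B L'

To find M[L, '('], we find productions for L where '(' is in the predict set (PREDICT(N → α) = (FIRST(α) \ {ε}) ∪ (FOLLOW(N) if α ⇒* ε)).

Relevant sets:
  FIRST(B) = { '(', 'b', 'n' }

L → B L': PREDICT = { '(', 'b', 'n' }
  '(' is in predict set, so this production goes in M[L, '(']

M[L, '('] = L → B L'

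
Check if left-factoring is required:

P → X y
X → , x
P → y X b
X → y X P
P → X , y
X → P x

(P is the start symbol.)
Left-factoring is needed when two productions for the same non-terminal
share a common prefix on the right-hand side.

Productions for P:
  P → X y
  P → y X b
  P → X , y
Productions for X:
  X → , x
  X → y X P
  X → P x

Found common prefix 'X' in productions for P

Answer: Yes, P has productions with common prefix 'X'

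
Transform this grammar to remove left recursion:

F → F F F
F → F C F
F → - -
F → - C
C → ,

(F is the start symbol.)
F is directly left-recursive. The standard transformation for
  A → A α₁ | ... | A α_m | β₁ | ... | β_n
is
  A  → β₁ A' | ... | β_n A'
  A' → α₁ A' | ... | α_m A' | ε

F → - - becomes F → - - F'
F → - C becomes F → - C F'
F → F F F becomes F' → F F F'
F → F C F becomes F' → C F F'
Add F' → ε

Productions for other non-terminals are unchanged:
  C → ,

Resulting grammar:
F → - - F'
F → - C F'
F' → F F F'
F' → C F F'
F' → ε
C → ,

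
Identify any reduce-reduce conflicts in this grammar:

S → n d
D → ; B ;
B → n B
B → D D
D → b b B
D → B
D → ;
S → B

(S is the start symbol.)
Augment with S' → S and build the canonical LR(0) collection (I0 = CLOSURE({[S' → . S]}), then GOTO on every symbol after a dot until no new states appear). It has 16 states:
  I0: { [B → . D D], [B → . n B], [D → . ; B ;], [D → . ;], [D → . B], [D → . b b B], [S → . B], [S → . n d], [S' → . S] }  — shift
  I1: { [B → . D D], [B → . n B], [D → . ; B ;], [D → . ;], [D → . B], [D → . b b B], [D → ; . B ;], [D → ; .] }  — shift, reduce
  I2: { [D → B .], [S → B .] }  — 2 reduces
  I3: { [B → . D D], [B → . n B], [B → D . D], [D → . ; B ;], [D → . ;], [D → . B], [D → . b b B] }  — shift
  I4: { [S' → S .] }  — accept
  I5: { [D → b . b B] }  — shift
  I6: { [B → . D D], [B → . n B], [B → n . B], [D → . ; B ;], [D → . ;], [D → . B], [D → . b b B], [S → n . d] }  — shift
  I7: { [B → n B .], [D → B .] }  — 2 reduces
  I8: { [S → n d .] }  — reduce
  I9: { [B → . D D], [B → . n B], [B → n . B], [D → . ; B ;], [D → . ;], [D → . B], [D → . b b B] }  — shift
  I10: { [B → . D D], [B → . n B], [D → . ; B ;], [D → . ;], [D → . B], [D → . b b B], [D → b b . B] }  — shift
  I11: { [D → B .], [D → b b B .] }  — 2 reduces
  I12: { [D → B .] }  — reduce
  I13: { [B → . D D], [B → . n B], [B → D . D], [B → D D .], [D → . ; B ;], [D → . ;], [D → . B], [D → . b b B] }  — shift, reduce
  I14: { [D → ; B . ;], [D → B .] }  — shift, reduce
  I15: { [D → ; B ; .] }  — reduce

I2 contains complete items [D → B .], [S → B .] — reduce-reduce conflict.
I7 contains complete items [B → n B .], [D → B .] — reduce-reduce conflict.
I11 contains complete items [D → B .], [D → b b B .] — reduce-reduce conflict.

Answer: Yes — I2: [D → B .] vs [S → B .]; I7: [B → n B .] vs [D → B .]; I11: [D → B .] vs [D → b b B .]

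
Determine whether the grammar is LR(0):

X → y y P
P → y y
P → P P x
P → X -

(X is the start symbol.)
Augment with X' → X and build the canonical LR(0) collection (I0 = CLOSURE({[X' → . X]}), then GOTO on every symbol after a dot until no new states appear). It has 11 states:
  I0: { [X → . y y P], [X' → . X] }  — shift
  I1: { [X' → X .] }  — accept
  I2: { [X → y . y P] }  — shift
  I3: { [P → . P P x], [P → . X -], [P → . y y], [X → . y y P], [X → y y . P] }  — shift
  I4: { [P → . P P x], [P → . X -], [P → . y y], [P → P . P x], [X → . y y P], [X → y y P .] }  — shift, reduce
  I5: { [P → X . -] }  — shift
  I6: { [P → y . y], [X → y . y P] }  — shift
  I7: { [P → . P P x], [P → . X -], [P → . y y], [P → y y .], [X → . y y P], [X → y y . P] }  — shift, reduce
  I8: { [P → X - .] }  — reduce
  I9: { [P → . P P x], [P → . X -], [P → . y y], [P → P . P x], [P → P P . x], [X → . y y P] }  — shift
  I10: { [P → P P x .] }  — reduce

Conflict in state I4:
  Shift-reduce conflict between [X → y y P .] and [P → . y y]
So the grammar is NOT LR(0).

Answer: No. Shift-reduce conflict between [X → y y P .] and [P → . y y]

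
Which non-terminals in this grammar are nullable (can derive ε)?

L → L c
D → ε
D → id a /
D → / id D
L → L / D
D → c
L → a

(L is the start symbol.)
ε-productions: D → ε
So D is immediately nullable.
No further non-terminal can be added: every production for the remaining non-terminals contains a terminal or a non-nullable non-terminal.
Nullable = { 'D' }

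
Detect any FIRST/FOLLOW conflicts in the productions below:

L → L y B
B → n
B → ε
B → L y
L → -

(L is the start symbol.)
No FIRST/FOLLOW conflicts.

A FIRST/FOLLOW conflict occurs when a non-terminal N has a nullable alternative N → β (β ⇒* ε) and another alternative N → α with FIRST(α) ∩ FOLLOW(N) ≠ ∅: on such a lookahead the parser cannot decide between expanding α and letting N vanish via β.

Nullable non-terminals: B.
FIRST sets used below: FIRST(L) = { '-' }

B: nullable alternative(s) B → ε; FOLLOW(B) = { $, 'y' }
  B → n: FIRST \ {ε} = { 'n' } — disjoint from FOLLOW(B)
  B → ε: FIRST \ {ε} = { } — this is the only nullable alternative, skip
  B → L y: FIRST \ {ε} = { '-' } — disjoint from FOLLOW(B)

L has no nullable alternative, so no FIRST/FOLLOW check is needed there.

No FIRST/FOLLOW conflicts found.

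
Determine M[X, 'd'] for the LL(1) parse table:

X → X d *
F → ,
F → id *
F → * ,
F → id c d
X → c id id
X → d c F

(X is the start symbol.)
To find M[X, 'd'], we find productions for X where 'd' is in the predict set (PREDICT(N → α) = (FIRST(α) \ {ε}) ∪ (FOLLOW(N) if α ⇒* ε)).

Relevant sets:
  FIRST(X) = { 'c', 'd' }

X → X d *: PREDICT = { 'c', 'd' }
  'd' is in predict set, so this production goes in M[X, 'd']
X → c id id: PREDICT = { 'c' }
X → d c F: PREDICT = { 'd' }
  'd' is in predict set, so this production goes in M[X, 'd']

M[X, 'd'] = X → X d *, X → d c F  (a multiply-defined cell — the grammar is not LL(1))

Answer: X → X d *, X → d c F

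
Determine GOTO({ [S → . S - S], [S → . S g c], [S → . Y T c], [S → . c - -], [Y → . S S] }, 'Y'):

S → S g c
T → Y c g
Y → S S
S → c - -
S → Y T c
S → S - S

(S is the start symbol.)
{ [S → . S - S], [S → . S g c], [S → . Y T c], [S → . c - -], [S → Y . T c], [T → . Y c g], [Y → . S S] }

GOTO(I, 'Y') = CLOSURE({ [A → αX.β] : [A → α.Xβ] ∈ I, X = 'Y' })

Items with dot before 'Y', with the dot advanced:
  [S → . Y T c] → [S → Y . T c]
Closure of the advanced items:
  [S → Y . T c] has the dot before T: add [T → . Y c g]
  [T → . Y c g] has the dot before Y: add [Y → . S S]
  [Y → . S S] has the dot before S: add [S → . S g c], [S → . c - -], [S → . Y T c], [S → . S - S]

GOTO = { [S → . S - S], [S → . S g c], [S → . Y T c], [S → . c - -], [S → Y . T c], [T → . Y c g], [Y → . S S] }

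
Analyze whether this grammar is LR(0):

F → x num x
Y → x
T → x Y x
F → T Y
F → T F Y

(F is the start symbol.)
No. Shift-reduce conflict between [Y → x .] and [F → x . num x]

Augment with F' → F and build the canonical LR(0) collection (I0 = CLOSURE({[F' → . F]}), then GOTO on every symbol after a dot until no new states appear). It has 13 states:
  I0: { [F → . T F Y], [F → . T Y], [F → . x num x], [F' → . F], [T → . x Y x] }  — shift
  I1: { [F' → F .] }  — accept
  I2: { [F → . T F Y], [F → . T Y], [F → . x num x], [F → T . F Y], [F → T . Y], [T → . x Y x], [Y → . x] }  — shift
  I3: { [F → x . num x], [T → x . Y x], [Y → . x] }  — shift
  I4: { [T → x Y . x] }  — shift
  I5: { [F → x num . x] }  — shift
  I6: { [Y → x .] }  — reduce
  I7: { [F → x num x .] }  — reduce
  I8: { [T → x Y x .] }  — reduce
  I9: { [F → T F . Y], [Y → . x] }  — shift
  I10: { [F → T Y .] }  — reduce
  I11: { [F → x . num x], [T → x . Y x], [Y → . x], [Y → x .] }  — shift, reduce
  I12: { [F → T F Y .] }  — reduce

Conflict in state I11:
  Shift-reduce conflict between [Y → x .] and [F → x . num x]
So the grammar is NOT LR(0).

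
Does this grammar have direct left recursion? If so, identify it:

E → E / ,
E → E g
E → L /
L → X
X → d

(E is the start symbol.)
Direct left recursion occurs when N → N α for some non-terminal N (the right-hand side begins with the left-hand side itself).

E → E / ,: LEFT RECURSIVE (starts with E)
E → E g: LEFT RECURSIVE (starts with E)
E → L /: starts with L
L → X: starts with X
X → d: starts with d

The grammar has direct left recursion on: E.

Answer: Yes, E is left-recursive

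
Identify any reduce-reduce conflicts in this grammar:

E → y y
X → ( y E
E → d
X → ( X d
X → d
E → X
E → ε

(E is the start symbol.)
Yes — I4: [E → d .] vs [X → d .]

A reduce-reduce conflict occurs when an LR(0) state has two complete items [A → α .] and [B → β .] — both call for a reduction, and with no lookahead the parser cannot choose between them.

Augment with E' → E and build the canonical LR(0) collection (I0 = CLOSURE({[E' → . E]}), then GOTO on every symbol after a dot until no new states appear). It has 12 states:
  I0: { [E → . X], [E → . d], [E → . y y], [E → .], [E' → . E], [X → . ( X d], [X → . ( y E], [X → . d] }  — shift, reduce
  I1: { [X → ( . X d], [X → ( . y E], [X → . ( X d], [X → . ( y E], [X → . d] }  — shift
  I2: { [E' → E .] }  — accept
  I3: { [E → X .] }  — reduce
  I4: { [E → d .], [X → d .] }  — 2 reduces
  I5: { [E → y . y] }  — shift
  I6: { [E → y y .] }  — reduce
  I7: { [X → ( X . d] }  — shift
  I8: { [X → d .] }  — reduce
  I9: { [E → . X], [E → . d], [E → . y y], [E → .], [X → ( y . E], [X → . ( X d], [X → . ( y E], [X → . d] }  — shift, reduce
  I10: { [X → ( y E .] }  — reduce
  I11: { [X → ( X d .] }  — reduce

I4 contains complete items [E → d .], [X → d .] — reduce-reduce conflict.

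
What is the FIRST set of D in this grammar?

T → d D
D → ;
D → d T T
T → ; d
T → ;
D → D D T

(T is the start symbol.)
To compute FIRST(D), examine every production with D on the left-hand side, reading each right-hand side left to right until a non-nullable symbol is reached.

From D → ;:
  - ';' is a terminal: add ';' and stop
From D → d T T:
  - d is a terminal: add 'd' and stop
From D → D D T:
  - D is the symbol being defined: contributes nothing new
    D is not nullable, so stop

Collecting: FIRST(D) = { ';', 'd' }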